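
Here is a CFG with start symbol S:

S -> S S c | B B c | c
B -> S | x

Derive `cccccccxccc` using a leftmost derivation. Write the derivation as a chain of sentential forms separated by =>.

S => SSc => BBcSc => SBcSc => SScBcSc => SScScBcSc => SScScScBcSc => cScScScBcSc => cccScScBcSc => cccccScBcSc => cccccccBcSc => cccccccxcSc => cccccccxccc

S => SSc   [S -> S S c]
SSc => BBcSc   [S -> B B c]
BBcSc => SBcSc   [B -> S]
SBcSc => SScBcSc   [S -> S S c]
SScBcSc => SScScBcSc   [S -> S S c]
SScScBcSc => SScScScBcSc   [S -> S S c]
SScScScBcSc => cScScScBcSc   [S -> c]
cScScScBcSc => cccScScBcSc   [S -> c]
cccScScBcSc => cccccScBcSc   [S -> c]
cccccScBcSc => cccccccBcSc   [S -> c]
cccccccBcSc => cccccccxcSc   [B -> x]
cccccccxcSc => cccccccxccc   [S -> c]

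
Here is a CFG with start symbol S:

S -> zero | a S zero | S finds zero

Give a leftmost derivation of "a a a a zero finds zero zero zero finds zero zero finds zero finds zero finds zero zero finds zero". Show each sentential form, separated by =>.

S => S finds zero   [S -> S finds zero]
S finds zero => a S zero finds zero   [S -> a S zero]
a S zero finds zero => a S finds zero zero finds zero   [S -> S finds zero]
a S finds zero zero finds zero => a S finds zero finds zero zero finds zero   [S -> S finds zero]
a S finds zero finds zero zero finds zero => a S finds zero finds zero finds zero zero finds zero   [S -> S finds zero]
a S finds zero finds zero finds zero zero finds zero => a a S zero finds zero finds zero finds zero zero finds zero   [S -> a S zero]
a a S zero finds zero finds zero finds zero zero finds zero => a a S finds zero zero finds zero finds zero finds zero zero finds zero   [S -> S finds zero]
a a S finds zero zero finds zero finds zero finds zero zero finds zero => a a a S zero finds zero zero finds zero finds zero finds zero zero finds zero   [S -> a S zero]
a a a S zero finds zero zero finds zero finds zero finds zero zero finds zero => a a a a S zero zero finds zero zero finds zero finds zero finds zero zero finds zero   [S -> a S zero]
a a a a S zero zero finds zero zero finds zero finds zero finds zero zero finds zero => a a a a S finds zero zero zero finds zero zero finds zero finds zero finds zero zero finds zero   [S -> S finds zero]
a a a a S finds zero zero zero finds zero zero finds zero finds zero finds zero zero finds zero => a a a a zero finds zero zero zero finds zero zero finds zero finds zero finds zero zero finds zero   [S -> zero]

S => S finds zero => a S zero finds zero => a S finds zero zero finds zero => a S finds zero finds zero zero finds zero => a S finds zero finds zero finds zero zero finds zero => a a S zero finds zero finds zero finds zero zero finds zero => a a S finds zero zero finds zero finds zero finds zero zero finds zero => a a a S zero finds zero zero finds zero finds zero finds zero zero finds zero => a a a a S zero zero finds zero zero finds zero finds zero finds zero zero finds zero => a a a a S finds zero zero zero finds zero zero finds zero finds zero finds zero zero finds zero => a a a a zero finds zero zero zero finds zero zero finds zero finds zero finds zero zero finds zero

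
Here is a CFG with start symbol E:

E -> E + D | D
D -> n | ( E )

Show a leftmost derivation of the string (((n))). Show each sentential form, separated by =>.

E=>D=>(E)=>(D)=>((E))=>((D))=>(((E)))=>(((D)))=>(((n)))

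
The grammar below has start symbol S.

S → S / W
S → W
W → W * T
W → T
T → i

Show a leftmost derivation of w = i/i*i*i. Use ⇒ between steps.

S ⇒ S/W ⇒ W/W ⇒ T/W ⇒ i/W ⇒ i/W*T ⇒ i/W*T*T ⇒ i/T*T*T ⇒ i/i*T*T ⇒ i/i*i*T ⇒ i/i*i*i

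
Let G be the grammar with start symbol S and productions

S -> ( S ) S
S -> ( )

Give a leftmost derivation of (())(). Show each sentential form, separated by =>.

S => (S)S   [S -> ( S ) S]
(S)S => (())S   [S -> ( )]
(())S => (())()   [S -> ( )]

S=>(S)S=>(())S=>(())()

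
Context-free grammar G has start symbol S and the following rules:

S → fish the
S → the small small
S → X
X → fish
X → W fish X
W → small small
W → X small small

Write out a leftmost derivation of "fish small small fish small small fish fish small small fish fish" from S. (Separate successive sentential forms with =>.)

S => X => W fish X => X small small fish X => fish small small fish X => fish small small fish W fish X => fish small small fish X small small fish X => fish small small fish W fish X small small fish X => fish small small fish small small fish X small small fish X => fish small small fish small small fish fish small small fish X => fish small small fish small small fish fish small small fish fish

S => X   [S → X]
X => W fish X   [X → W fish X]
W fish X => X small small fish X   [W → X small small]
X small small fish X => fish small small fish X   [X → fish]
fish small small fish X => fish small small fish W fish X   [X → W fish X]
fish small small fish W fish X => fish small small fish X small small fish X   [W → X small small]
fish small small fish X small small fish X => fish small small fish W fish X small small fish X   [X → W fish X]
fish small small fish W fish X small small fish X => fish small small fish small small fish X small small fish X   [W → small small]
fish small small fish small small fish X small small fish X => fish small small fish small small fish fish small small fish X   [X → fish]
fish small small fish small small fish fish small small fish X => fish small small fish small small fish fish small small fish fish   [X → fish]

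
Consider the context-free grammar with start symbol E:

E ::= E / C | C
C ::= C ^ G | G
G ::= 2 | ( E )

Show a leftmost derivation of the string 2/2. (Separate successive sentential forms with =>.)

E => E/C => C/C => G/C => 2/C => 2/G => 2/2

E => E/C   [E ::= E / C]
E/C => C/C   [E ::= C]
C/C => G/C   [C ::= G]
G/C => 2/C   [G ::= 2]
2/C => 2/G   [C ::= G]
2/G => 2/2   [G ::= 2]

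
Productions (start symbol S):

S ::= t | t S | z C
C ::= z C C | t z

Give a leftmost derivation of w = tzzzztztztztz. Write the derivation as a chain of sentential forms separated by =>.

S => tS   [S ::= t S]
tS => tzC   [S ::= z C]
tzC => tzzCC   [C ::= z C C]
tzzCC => tzzzCCC   [C ::= z C C]
tzzzCCC => tzzzzCCCC   [C ::= z C C]
tzzzzCCCC => tzzzztzCCC   [C ::= t z]
tzzzztzCCC => tzzzztztzCC   [C ::= t z]
tzzzztztzCC => tzzzztztztzC   [C ::= t z]
tzzzztztztzC => tzzzztztztztz   [C ::= t z]

S => tS => tzC => tzzCC => tzzzCCC => tzzzzCCCC => tzzzztzCCC => tzzzztztzCC => tzzzztztztzC => tzzzztztztztz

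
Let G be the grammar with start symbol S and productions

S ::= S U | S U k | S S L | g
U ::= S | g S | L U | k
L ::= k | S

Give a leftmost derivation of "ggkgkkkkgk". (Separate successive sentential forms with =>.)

S => SSL   [S ::= S S L]
SSL => SUkSL   [S ::= S U k]
SUkSL => SUUkSL   [S ::= S U]
SUUkSL => SSLUUkSL   [S ::= S S L]
SSLUUkSL => SSLSLUUkSL   [S ::= S S L]
SSLSLUUkSL => gSLSLUUkSL   [S ::= g]
gSLSLUUkSL => ggLSLUUkSL   [S ::= g]
ggLSLUUkSL => ggkSLUUkSL   [L ::= k]
ggkSLUUkSL => ggkgLUUkSL   [S ::= g]
ggkgLUUkSL => ggkgkUUkSL   [L ::= k]
ggkgkUUkSL => ggkgkkUkSL   [U ::= k]
ggkgkkUkSL => ggkgkkkkSL   [U ::= k]
ggkgkkkkSL => ggkgkkkkgL   [S ::= g]
ggkgkkkkgL => ggkgkkkkgk   [L ::= k]

S=>SSL=>SUkSL=>SUUkSL=>SSLUUkSL=>SSLSLUUkSL=>gSLSLUUkSL=>ggLSLUUkSL=>ggkSLUUkSL=>ggkgLUUkSL=>ggkgkUUkSL=>ggkgkkUkSL=>ggkgkkkkSL=>ggkgkkkkgL=>ggkgkkkkgk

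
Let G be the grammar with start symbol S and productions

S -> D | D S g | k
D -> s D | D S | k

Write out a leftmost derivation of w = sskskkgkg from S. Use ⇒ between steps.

S⇒DSg⇒DSSg⇒sDSSg⇒ssDSSg⇒sskSSg⇒sskDSgSg⇒ssksDSgSg⇒sskskSgSg⇒sskskkgSg⇒sskskkgkg

S ⇒ DSg   [S -> D S g]
DSg ⇒ DSSg   [D -> D S]
DSSg ⇒ sDSSg   [D -> s D]
sDSSg ⇒ ssDSSg   [D -> s D]
ssDSSg ⇒ sskSSg   [D -> k]
sskSSg ⇒ sskDSgSg   [S -> D S g]
sskDSgSg ⇒ ssksDSgSg   [D -> s D]
ssksDSgSg ⇒ sskskSgSg   [D -> k]
sskskSgSg ⇒ sskskkgSg   [S -> k]
sskskkgSg ⇒ sskskkgkg   [S -> k]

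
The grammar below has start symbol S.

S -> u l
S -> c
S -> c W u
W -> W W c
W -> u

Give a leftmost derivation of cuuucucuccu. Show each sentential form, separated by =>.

S => cWu   [S -> c W u]
cWu => cWWcu   [W -> W W c]
cWWcu => cuWcu   [W -> u]
cuWcu => cuWWccu   [W -> W W c]
cuWWccu => cuWWcWccu   [W -> W W c]
cuWWcWccu => cuWWcWcWccu   [W -> W W c]
cuWWcWcWccu => cuuWcWcWccu   [W -> u]
cuuWcWcWccu => cuuucWcWccu   [W -> u]
cuuucWcWccu => cuuucucWccu   [W -> u]
cuuucucWccu => cuuucucuccu   [W -> u]

S=>cWu=>cWWcu=>cuWcu=>cuWWccu=>cuWWcWccu=>cuWWcWcWccu=>cuuWcWcWccu=>cuuucWcWccu=>cuuucucWccu=>cuuucucuccu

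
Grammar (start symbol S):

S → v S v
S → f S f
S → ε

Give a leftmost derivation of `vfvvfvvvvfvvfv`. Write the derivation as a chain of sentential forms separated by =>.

S => vSv   [S → v S v]
vSv => vfSfv   [S → f S f]
vfSfv => vfvSvfv   [S → v S v]
vfvSvfv => vfvvSvvfv   [S → v S v]
vfvvSvvfv => vfvvfSfvvfv   [S → f S f]
vfvvfSfvvfv => vfvvfvSvfvvfv   [S → v S v]
vfvvfvSvfvvfv => vfvvfvvSvvfvvfv   [S → v S v]
vfvvfvvSvvfvvfv => vfvvfvvvvfvvfv   [S → ε]

S => vSv => vfSfv => vfvSvfv => vfvvSvvfv => vfvvfSfvvfv => vfvvfvSvfvvfv => vfvvfvvSvvfvvfv => vfvvfvvvvfvvfv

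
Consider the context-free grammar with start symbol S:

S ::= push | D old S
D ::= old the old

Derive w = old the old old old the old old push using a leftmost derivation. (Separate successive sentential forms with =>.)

S => D old S => old the old old S => old the old old D old S => old the old old old the old old S => old the old old old the old old push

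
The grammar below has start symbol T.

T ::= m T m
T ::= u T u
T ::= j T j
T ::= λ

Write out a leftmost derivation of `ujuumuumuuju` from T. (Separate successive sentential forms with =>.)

T => uTu => ujTju => ujuTuju => ujuuTuuju => ujuumTmuuju => ujuumuTumuuju => ujuumuumuuju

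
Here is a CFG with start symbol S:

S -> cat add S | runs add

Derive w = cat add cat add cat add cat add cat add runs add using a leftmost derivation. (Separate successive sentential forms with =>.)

S => cat add S => cat add cat add S => cat add cat add cat add S => cat add cat add cat add cat add S => cat add cat add cat add cat add cat add S => cat add cat add cat add cat add cat add runs add

S => cat add S   [S -> cat add S]
cat add S => cat add cat add S   [S -> cat add S]
cat add cat add S => cat add cat add cat add S   [S -> cat add S]
cat add cat add cat add S => cat add cat add cat add cat add S   [S -> cat add S]
cat add cat add cat add cat add S => cat add cat add cat add cat add cat add S   [S -> cat add S]
cat add cat add cat add cat add cat add S => cat add cat add cat add cat add cat add runs add   [S -> runs add]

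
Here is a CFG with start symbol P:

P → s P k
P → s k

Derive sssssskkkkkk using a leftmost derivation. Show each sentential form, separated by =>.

P => sPk => ssPkk => sssPkkk => ssssPkkkk => sssssPkkkkk => sssssskkkkkk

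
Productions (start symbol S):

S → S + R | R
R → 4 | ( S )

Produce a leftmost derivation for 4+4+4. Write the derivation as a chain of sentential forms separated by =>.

S => S+R   [S → S + R]
S+R => S+R+R   [S → S + R]
S+R+R => R+R+R   [S → R]
R+R+R => 4+R+R   [R → 4]
4+R+R => 4+4+R   [R → 4]
4+4+R => 4+4+4   [R → 4]

S=>S+R=>S+R+R=>R+R+R=>4+R+R=>4+4+R=>4+4+4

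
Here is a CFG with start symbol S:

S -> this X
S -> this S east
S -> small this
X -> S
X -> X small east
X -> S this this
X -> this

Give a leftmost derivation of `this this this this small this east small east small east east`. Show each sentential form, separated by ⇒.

S ⇒ this S east ⇒ this this X east ⇒ this this X small east east ⇒ this this S small east east ⇒ this this this X small east east ⇒ this this this X small east small east east ⇒ this this this S small east small east east ⇒ this this this this S east small east small east east ⇒ this this this this small this east small east small east east

S ⇒ this S east   [S -> this S east]
this S east ⇒ this this X east   [S -> this X]
this this X east ⇒ this this X small east east   [X -> X small east]
this this X small east east ⇒ this this S small east east   [X -> S]
this this S small east east ⇒ this this this X small east east   [S -> this X]
this this this X small east east ⇒ this this this X small east small east east   [X -> X small east]
this this this X small east small east east ⇒ this this this S small east small east east   [X -> S]
this this this S small east small east east ⇒ this this this this S east small east small east east   [S -> this S east]
this this this this S east small east small east east ⇒ this this this this small this east small east small east east   [S -> small this]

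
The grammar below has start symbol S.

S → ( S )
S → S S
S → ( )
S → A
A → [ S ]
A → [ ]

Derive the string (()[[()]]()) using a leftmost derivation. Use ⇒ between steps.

S ⇒ (S) ⇒ (SS) ⇒ (SSS) ⇒ (()SS) ⇒ (()AS) ⇒ (()[S]S) ⇒ (()[A]S) ⇒ (()[[S]]S) ⇒ (()[[()]]S) ⇒ (()[[()]]())

S ⇒ (S)   [S → ( S )]
(S) ⇒ (SS)   [S → S S]
(SS) ⇒ (SSS)   [S → S S]
(SSS) ⇒ (()SS)   [S → ( )]
(()SS) ⇒ (()AS)   [S → A]
(()AS) ⇒ (()[S]S)   [A → [ S ]]
(()[S]S) ⇒ (()[A]S)   [S → A]
(()[A]S) ⇒ (()[[S]]S)   [A → [ S ]]
(()[[S]]S) ⇒ (()[[()]]S)   [S → ( )]
(()[[()]]S) ⇒ (()[[()]]())   [S → ( )]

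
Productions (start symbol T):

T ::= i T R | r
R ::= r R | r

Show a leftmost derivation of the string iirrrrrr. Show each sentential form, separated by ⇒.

T ⇒ iTR   [T ::= i T R]
iTR ⇒ iiTRR   [T ::= i T R]
iiTRR ⇒ iirRR   [T ::= r]
iirRR ⇒ iirrRR   [R ::= r R]
iirrRR ⇒ iirrrR   [R ::= r]
iirrrR ⇒ iirrrrR   [R ::= r R]
iirrrrR ⇒ iirrrrrR   [R ::= r R]
iirrrrrR ⇒ iirrrrrr   [R ::= r]

T⇒iTR⇒iiTRR⇒iirRR⇒iirrRR⇒iirrrR⇒iirrrrR⇒iirrrrrR⇒iirrrrrr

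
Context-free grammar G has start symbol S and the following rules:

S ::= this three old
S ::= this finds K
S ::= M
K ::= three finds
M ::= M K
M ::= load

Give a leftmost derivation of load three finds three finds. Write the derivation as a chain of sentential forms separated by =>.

S => M   [S ::= M]
M => M K   [M ::= M K]
M K => M K K   [M ::= M K]
M K K => load K K   [M ::= load]
load K K => load three finds K   [K ::= three finds]
load three finds K => load three finds three finds   [K ::= three finds]

S => M => M K => M K K => load K K => load three finds K => load three finds three finds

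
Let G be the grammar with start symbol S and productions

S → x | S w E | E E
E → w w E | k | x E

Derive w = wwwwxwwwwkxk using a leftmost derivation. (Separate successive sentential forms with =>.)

S=>EE=>wwEE=>wwwwEE=>wwwwxEE=>wwwwxwwEE=>wwwwxwwwwEE=>wwwwxwwwwkE=>wwwwxwwwwkxE=>wwwwxwwwwkxk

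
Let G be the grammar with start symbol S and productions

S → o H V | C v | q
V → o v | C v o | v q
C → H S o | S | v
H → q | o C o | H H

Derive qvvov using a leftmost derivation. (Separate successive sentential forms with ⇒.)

S⇒Cv⇒HSov⇒qSov⇒qCvov⇒qvvov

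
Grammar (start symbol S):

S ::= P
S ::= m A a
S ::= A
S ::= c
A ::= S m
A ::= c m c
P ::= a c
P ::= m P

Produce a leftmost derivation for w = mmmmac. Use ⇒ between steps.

S ⇒ P   [S ::= P]
P ⇒ mP   [P ::= m P]
mP ⇒ mmP   [P ::= m P]
mmP ⇒ mmmP   [P ::= m P]
mmmP ⇒ mmmmP   [P ::= m P]
mmmmP ⇒ mmmmac   [P ::= a c]

S⇒P⇒mP⇒mmP⇒mmmP⇒mmmmP⇒mmmmac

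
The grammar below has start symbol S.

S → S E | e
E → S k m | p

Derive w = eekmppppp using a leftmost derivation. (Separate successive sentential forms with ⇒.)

S ⇒ SE   [S → S E]
SE ⇒ SEE   [S → S E]
SEE ⇒ SEEE   [S → S E]
SEEE ⇒ SEEEE   [S → S E]
SEEEE ⇒ SEEEEE   [S → S E]
SEEEEE ⇒ SEEEEEE   [S → S E]
SEEEEEE ⇒ eEEEEEE   [S → e]
eEEEEEE ⇒ eSkmEEEEE   [E → S k m]
eSkmEEEEE ⇒ eekmEEEEE   [S → e]
eekmEEEEE ⇒ eekmpEEEE   [E → p]
eekmpEEEE ⇒ eekmppEEE   [E → p]
eekmppEEE ⇒ eekmpppEE   [E → p]
eekmpppEE ⇒ eekmppppE   [E → p]
eekmppppE ⇒ eekmppppp   [E → p]

S ⇒ SE ⇒ SEE ⇒ SEEE ⇒ SEEEE ⇒ SEEEEE ⇒ SEEEEEE ⇒ eEEEEEE ⇒ eSkmEEEEE ⇒ eekmEEEEE ⇒ eekmpEEEE ⇒ eekmppEEE ⇒ eekmpppEE ⇒ eekmppppE ⇒ eekmppppp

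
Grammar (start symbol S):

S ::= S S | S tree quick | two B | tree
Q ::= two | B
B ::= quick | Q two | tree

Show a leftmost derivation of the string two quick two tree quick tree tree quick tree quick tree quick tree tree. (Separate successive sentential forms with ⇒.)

S ⇒ S S ⇒ S S S ⇒ S tree quick S S ⇒ S tree quick tree quick S S ⇒ S tree quick tree quick tree quick S S ⇒ S S tree quick tree quick tree quick S S ⇒ S tree quick S tree quick tree quick tree quick S S ⇒ two B tree quick S tree quick tree quick tree quick S S ⇒ two Q two tree quick S tree quick tree quick tree quick S S ⇒ two B two tree quick S tree quick tree quick tree quick S S ⇒ two quick two tree quick S tree quick tree quick tree quick S S ⇒ two quick two tree quick tree tree quick tree quick tree quick S S ⇒ two quick two tree quick tree tree quick tree quick tree quick tree S ⇒ two quick two tree quick tree tree quick tree quick tree quick tree tree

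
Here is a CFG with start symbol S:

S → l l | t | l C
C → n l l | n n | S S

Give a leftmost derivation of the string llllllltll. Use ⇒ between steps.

S⇒lC⇒lSS⇒llCS⇒llSSS⇒lllCSS⇒lllSSSS⇒lllllSSS⇒lllllllSS⇒llllllltS⇒llllllltll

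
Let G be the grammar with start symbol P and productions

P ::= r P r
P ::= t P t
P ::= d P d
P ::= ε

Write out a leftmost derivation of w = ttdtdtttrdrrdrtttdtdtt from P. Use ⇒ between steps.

P ⇒ tPt   [P ::= t P t]
tPt ⇒ ttPtt   [P ::= t P t]
ttPtt ⇒ ttdPdtt   [P ::= d P d]
ttdPdtt ⇒ ttdtPtdtt   [P ::= t P t]
ttdtPtdtt ⇒ ttdtdPdtdtt   [P ::= d P d]
ttdtdPdtdtt ⇒ ttdtdtPtdtdtt   [P ::= t P t]
ttdtdtPtdtdtt ⇒ ttdtdttPttdtdtt   [P ::= t P t]
ttdtdttPttdtdtt ⇒ ttdtdtttPtttdtdtt   [P ::= t P t]
ttdtdtttPtttdtdtt ⇒ ttdtdtttrPrtttdtdtt   [P ::= r P r]
ttdtdtttrPrtttdtdtt ⇒ ttdtdtttrdPdrtttdtdtt   [P ::= d P d]
ttdtdtttrdPdrtttdtdtt ⇒ ttdtdtttrdrPrdrtttdtdtt   [P ::= r P r]
ttdtdtttrdrPrdrtttdtdtt ⇒ ttdtdtttrdrrdrtttdtdtt   [P ::= ε]

P⇒tPt⇒ttPtt⇒ttdPdtt⇒ttdtPtdtt⇒ttdtdPdtdtt⇒ttdtdtPtdtdtt⇒ttdtdttPttdtdtt⇒ttdtdtttPtttdtdtt⇒ttdtdtttrPrtttdtdtt⇒ttdtdtttrdPdrtttdtdtt⇒ttdtdtttrdrPrdrtttdtdtt⇒ttdtdtttrdrrdrtttdtdtt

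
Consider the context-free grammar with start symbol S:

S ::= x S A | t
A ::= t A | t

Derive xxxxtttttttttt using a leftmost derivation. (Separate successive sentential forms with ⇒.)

S ⇒ xSA   [S ::= x S A]
xSA ⇒ xxSAA   [S ::= x S A]
xxSAA ⇒ xxxSAAA   [S ::= x S A]
xxxSAAA ⇒ xxxxSAAAA   [S ::= x S A]
xxxxSAAAA ⇒ xxxxtAAAA   [S ::= t]
xxxxtAAAA ⇒ xxxxttAAA   [A ::= t]
xxxxttAAA ⇒ xxxxtttAAA   [A ::= t A]
xxxxtttAAA ⇒ xxxxttttAAA   [A ::= t A]
xxxxttttAAA ⇒ xxxxtttttAAA   [A ::= t A]
xxxxtttttAAA ⇒ xxxxttttttAAA   [A ::= t A]
xxxxttttttAAA ⇒ xxxxtttttttAAA   [A ::= t A]
xxxxtttttttAAA ⇒ xxxxttttttttAA   [A ::= t]
xxxxttttttttAA ⇒ xxxxtttttttttA   [A ::= t]
xxxxtttttttttA ⇒ xxxxtttttttttt   [A ::= t]

S ⇒ xSA ⇒ xxSAA ⇒ xxxSAAA ⇒ xxxxSAAAA ⇒ xxxxtAAAA ⇒ xxxxttAAA ⇒ xxxxtttAAA ⇒ xxxxttttAAA ⇒ xxxxtttttAAA ⇒ xxxxttttttAAA ⇒ xxxxtttttttAAA ⇒ xxxxttttttttAA ⇒ xxxxtttttttttA ⇒ xxxxtttttttttt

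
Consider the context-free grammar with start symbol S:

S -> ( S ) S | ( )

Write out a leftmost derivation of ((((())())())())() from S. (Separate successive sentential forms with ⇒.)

S⇒(S)S⇒((S)S)S⇒(((S)S)S)S⇒((((S)S)S)S)S⇒((((())S)S)S)S⇒((((())())S)S)S⇒((((())())())S)S⇒((((())())())())S⇒((((())())())())()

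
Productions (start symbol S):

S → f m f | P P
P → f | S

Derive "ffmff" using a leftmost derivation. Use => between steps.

S => PP   [S → P P]
PP => fP   [P → f]
fP => fS   [P → S]
fS => fPP   [S → P P]
fPP => fSP   [P → S]
fSP => ffmfP   [S → f m f]
ffmfP => ffmff   [P → f]

S=>PP=>fP=>fS=>fPP=>fSP=>ffmfP=>ffmff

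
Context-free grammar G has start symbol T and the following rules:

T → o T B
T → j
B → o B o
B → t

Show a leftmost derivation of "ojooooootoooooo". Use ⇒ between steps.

T⇒oTB⇒ojB⇒ojoBo⇒ojooBoo⇒ojoooBooo⇒ojooooBoooo⇒ojoooooBooooo⇒ojooooooBoooooo⇒ojooooootoooooo

T ⇒ oTB   [T → o T B]
oTB ⇒ ojB   [T → j]
ojB ⇒ ojoBo   [B → o B o]
ojoBo ⇒ ojooBoo   [B → o B o]
ojooBoo ⇒ ojoooBooo   [B → o B o]
ojoooBooo ⇒ ojooooBoooo   [B → o B o]
ojooooBoooo ⇒ ojoooooBooooo   [B → o B o]
ojoooooBooooo ⇒ ojooooooBoooooo   [B → o B o]
ojooooooBoooooo ⇒ ojooooootoooooo   [B → t]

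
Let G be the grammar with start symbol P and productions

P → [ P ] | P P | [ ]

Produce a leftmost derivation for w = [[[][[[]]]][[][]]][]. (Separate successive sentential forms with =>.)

P => PP   [P → P P]
PP => [P]P   [P → [ P ]]
[P]P => [PP]P   [P → P P]
[PP]P => [[P]P]P   [P → [ P ]]
[[P]P]P => [[PP]P]P   [P → P P]
[[PP]P]P => [[[]P]P]P   [P → [ ]]
[[[]P]P]P => [[[][P]]P]P   [P → [ P ]]
[[[][P]]P]P => [[[][[P]]]P]P   [P → [ P ]]
[[[][[P]]]P]P => [[[][[[]]]]P]P   [P → [ ]]
[[[][[[]]]]P]P => [[[][[[]]]][P]]P   [P → [ P ]]
[[[][[[]]]][P]]P => [[[][[[]]]][PP]]P   [P → P P]
[[[][[[]]]][PP]]P => [[[][[[]]]][[]P]]P   [P → [ ]]
[[[][[[]]]][[]P]]P => [[[][[[]]]][[][]]]P   [P → [ ]]
[[[][[[]]]][[][]]]P => [[[][[[]]]][[][]]][]   [P → [ ]]

P => PP => [P]P => [PP]P => [[P]P]P => [[PP]P]P => [[[]P]P]P => [[[][P]]P]P => [[[][[P]]]P]P => [[[][[[]]]]P]P => [[[][[[]]]][P]]P => [[[][[[]]]][PP]]P => [[[][[[]]]][[]P]]P => [[[][[[]]]][[][]]]P => [[[][[[]]]][[][]]][]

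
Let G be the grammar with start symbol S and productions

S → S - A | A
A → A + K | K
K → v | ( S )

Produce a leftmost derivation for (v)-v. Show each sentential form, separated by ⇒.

S ⇒ S-A ⇒ A-A ⇒ K-A ⇒ (S)-A ⇒ (A)-A ⇒ (K)-A ⇒ (v)-A ⇒ (v)-K ⇒ (v)-v

S ⇒ S-A   [S → S - A]
S-A ⇒ A-A   [S → A]
A-A ⇒ K-A   [A → K]
K-A ⇒ (S)-A   [K → ( S )]
(S)-A ⇒ (A)-A   [S → A]
(A)-A ⇒ (K)-A   [A → K]
(K)-A ⇒ (v)-A   [K → v]
(v)-A ⇒ (v)-K   [A → K]
(v)-K ⇒ (v)-v   [K → v]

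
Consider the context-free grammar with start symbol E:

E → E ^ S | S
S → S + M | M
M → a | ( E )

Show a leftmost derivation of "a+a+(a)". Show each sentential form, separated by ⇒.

E ⇒ S ⇒ S+M ⇒ S+M+M ⇒ M+M+M ⇒ a+M+M ⇒ a+a+M ⇒ a+a+(E) ⇒ a+a+(S) ⇒ a+a+(M) ⇒ a+a+(a)

E ⇒ S   [E → S]
S ⇒ S+M   [S → S + M]
S+M ⇒ S+M+M   [S → S + M]
S+M+M ⇒ M+M+M   [S → M]
M+M+M ⇒ a+M+M   [M → a]
a+M+M ⇒ a+a+M   [M → a]
a+a+M ⇒ a+a+(E)   [M → ( E )]
a+a+(E) ⇒ a+a+(S)   [E → S]
a+a+(S) ⇒ a+a+(M)   [S → M]
a+a+(M) ⇒ a+a+(a)   [M → a]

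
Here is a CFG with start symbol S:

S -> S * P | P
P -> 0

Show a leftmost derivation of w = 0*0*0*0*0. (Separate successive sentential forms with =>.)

S => S*P   [S -> S * P]
S*P => S*P*P   [S -> S * P]
S*P*P => S*P*P*P   [S -> S * P]
S*P*P*P => S*P*P*P*P   [S -> S * P]
S*P*P*P*P => P*P*P*P*P   [S -> P]
P*P*P*P*P => 0*P*P*P*P   [P -> 0]
0*P*P*P*P => 0*0*P*P*P   [P -> 0]
0*0*P*P*P => 0*0*0*P*P   [P -> 0]
0*0*0*P*P => 0*0*0*0*P   [P -> 0]
0*0*0*0*P => 0*0*0*0*0   [P -> 0]

S => S*P => S*P*P => S*P*P*P => S*P*P*P*P => P*P*P*P*P => 0*P*P*P*P => 0*0*P*P*P => 0*0*0*P*P => 0*0*0*0*P => 0*0*0*0*0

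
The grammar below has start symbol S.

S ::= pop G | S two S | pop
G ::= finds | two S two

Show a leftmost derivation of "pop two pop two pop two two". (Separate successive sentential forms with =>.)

S => pop G   [S ::= pop G]
pop G => pop two S two   [G ::= two S two]
pop two S two => pop two pop G two   [S ::= pop G]
pop two pop G two => pop two pop two S two two   [G ::= two S two]
pop two pop two S two two => pop two pop two pop two two   [S ::= pop]

S => pop G => pop two S two => pop two pop G two => pop two pop two S two two => pop two pop two pop two two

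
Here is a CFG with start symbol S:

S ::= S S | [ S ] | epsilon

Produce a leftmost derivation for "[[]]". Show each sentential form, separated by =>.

S => [S]   [S ::= [ S ]]
[S] => [[S]]   [S ::= [ S ]]
[[S]] => [[]]   [S ::= epsilon]

S => [S] => [[S]] => [[]]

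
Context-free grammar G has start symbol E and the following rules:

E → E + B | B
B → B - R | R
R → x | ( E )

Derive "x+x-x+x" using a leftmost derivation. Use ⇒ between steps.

E ⇒ E+B   [E → E + B]
E+B ⇒ E+B+B   [E → E + B]
E+B+B ⇒ B+B+B   [E → B]
B+B+B ⇒ R+B+B   [B → R]
R+B+B ⇒ x+B+B   [R → x]
x+B+B ⇒ x+B-R+B   [B → B - R]
x+B-R+B ⇒ x+R-R+B   [B → R]
x+R-R+B ⇒ x+x-R+B   [R → x]
x+x-R+B ⇒ x+x-x+B   [R → x]
x+x-x+B ⇒ x+x-x+R   [B → R]
x+x-x+R ⇒ x+x-x+x   [R → x]

E ⇒ E+B ⇒ E+B+B ⇒ B+B+B ⇒ R+B+B ⇒ x+B+B ⇒ x+B-R+B ⇒ x+R-R+B ⇒ x+x-R+B ⇒ x+x-x+B ⇒ x+x-x+R ⇒ x+x-x+x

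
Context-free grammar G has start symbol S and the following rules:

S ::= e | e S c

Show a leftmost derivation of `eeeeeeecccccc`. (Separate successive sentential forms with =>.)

S => eSc => eeScc => eeeSccc => eeeeScccc => eeeeeSccccc => eeeeeeScccccc => eeeeeeecccccc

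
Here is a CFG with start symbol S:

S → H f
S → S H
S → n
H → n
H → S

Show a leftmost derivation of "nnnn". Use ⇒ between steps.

S⇒SH⇒SHH⇒SHHH⇒nHHH⇒nnHH⇒nnnH⇒nnnS⇒nnnn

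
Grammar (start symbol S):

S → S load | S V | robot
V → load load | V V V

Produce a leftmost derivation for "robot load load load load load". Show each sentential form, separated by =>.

S => S V => S V V => S load V V => robot load V V => robot load load load V => robot load load load load load

S => S V   [S → S V]
S V => S V V   [S → S V]
S V V => S load V V   [S → S load]
S load V V => robot load V V   [S → robot]
robot load V V => robot load load load V   [V → load load]
robot load load load V => robot load load load load load   [V → load load]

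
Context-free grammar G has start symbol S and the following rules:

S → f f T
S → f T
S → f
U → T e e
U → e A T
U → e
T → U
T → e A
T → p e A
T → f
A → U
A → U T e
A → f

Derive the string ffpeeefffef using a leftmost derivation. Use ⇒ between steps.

S ⇒ ffT   [S → f f T]
ffT ⇒ ffpeA   [T → p e A]
ffpeA ⇒ ffpeU   [A → U]
ffpeU ⇒ ffpeeAT   [U → e A T]
ffpeeAT ⇒ ffpeeUTeT   [A → U T e]
ffpeeUTeT ⇒ ffpeeeATTeT   [U → e A T]
ffpeeeATTeT ⇒ ffpeeefTTeT   [A → f]
ffpeeefTTeT ⇒ ffpeeeffTeT   [T → f]
ffpeeeffTeT ⇒ ffpeeefffeT   [T → f]
ffpeeefffeT ⇒ ffpeeefffef   [T → f]

S ⇒ ffT ⇒ ffpeA ⇒ ffpeU ⇒ ffpeeAT ⇒ ffpeeUTeT ⇒ ffpeeeATTeT ⇒ ffpeeefTTeT ⇒ ffpeeeffTeT ⇒ ffpeeefffeT ⇒ ffpeeefffef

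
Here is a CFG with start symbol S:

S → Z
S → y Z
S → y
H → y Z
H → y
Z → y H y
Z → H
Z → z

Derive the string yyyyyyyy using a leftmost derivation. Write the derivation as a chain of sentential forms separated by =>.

S => yZ => yyHy => yyyZy => yyyyHyy => yyyyyZyy => yyyyyHyy => yyyyyyyy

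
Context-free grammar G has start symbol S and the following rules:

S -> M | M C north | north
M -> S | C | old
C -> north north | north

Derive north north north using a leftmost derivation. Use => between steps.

S => M C north => C C north => north C north => north north north

S => M C north   [S -> M C north]
M C north => C C north   [M -> C]
C C north => north C north   [C -> north]
north C north => north north north   [C -> north]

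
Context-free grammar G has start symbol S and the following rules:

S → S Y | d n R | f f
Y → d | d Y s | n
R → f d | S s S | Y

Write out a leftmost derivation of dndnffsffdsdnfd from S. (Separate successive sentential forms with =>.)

S=>dnR=>dnSsS=>dnSYsS=>dndnRYsS=>dndnSsSYsS=>dndnffsSYsS=>dndnffsffYsS=>dndnffsffdsS=>dndnffsffdsdnR=>dndnffsffdsdnfd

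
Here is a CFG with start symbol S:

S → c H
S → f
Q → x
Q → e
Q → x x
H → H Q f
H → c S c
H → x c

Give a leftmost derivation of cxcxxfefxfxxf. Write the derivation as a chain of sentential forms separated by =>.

S => cH => cHQf => cHQfQf => cHQfQfQf => cHQfQfQfQf => cxcQfQfQfQf => cxcxxfQfQfQf => cxcxxfefQfQf => cxcxxfefxfQf => cxcxxfefxfxxf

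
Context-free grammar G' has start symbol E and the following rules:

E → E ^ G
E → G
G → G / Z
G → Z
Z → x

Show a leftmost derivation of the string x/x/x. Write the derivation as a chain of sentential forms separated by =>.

E => G => G/Z => G/Z/Z => Z/Z/Z => x/Z/Z => x/x/Z => x/x/x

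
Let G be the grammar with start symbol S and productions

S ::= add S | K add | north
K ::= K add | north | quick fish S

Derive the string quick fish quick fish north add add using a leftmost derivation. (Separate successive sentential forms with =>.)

S => K add => quick fish S add => quick fish K add add => quick fish quick fish S add add => quick fish quick fish north add add

S => K add   [S ::= K add]
K add => quick fish S add   [K ::= quick fish S]
quick fish S add => quick fish K add add   [S ::= K add]
quick fish K add add => quick fish quick fish S add add   [K ::= quick fish S]
quick fish quick fish S add add => quick fish quick fish north add add   [S ::= north]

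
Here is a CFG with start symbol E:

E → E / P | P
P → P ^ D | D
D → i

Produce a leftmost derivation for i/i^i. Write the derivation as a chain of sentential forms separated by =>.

E=>E/P=>P/P=>D/P=>i/P=>i/P^D=>i/D^D=>i/i^D=>i/i^i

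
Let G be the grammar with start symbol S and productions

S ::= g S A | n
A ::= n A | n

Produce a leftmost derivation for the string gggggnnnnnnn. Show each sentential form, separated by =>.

S=>gSA=>ggSAA=>gggSAAA=>ggggSAAAA=>gggggSAAAAA=>gggggnAAAAA=>gggggnnAAAAA=>gggggnnnAAAA=>gggggnnnnAAA=>gggggnnnnnAA=>gggggnnnnnnA=>gggggnnnnnnn

S => gSA   [S ::= g S A]
gSA => ggSAA   [S ::= g S A]
ggSAA => gggSAAA   [S ::= g S A]
gggSAAA => ggggSAAAA   [S ::= g S A]
ggggSAAAA => gggggSAAAAA   [S ::= g S A]
gggggSAAAAA => gggggnAAAAA   [S ::= n]
gggggnAAAAA => gggggnnAAAAA   [A ::= n A]
gggggnnAAAAA => gggggnnnAAAA   [A ::= n]
gggggnnnAAAA => gggggnnnnAAA   [A ::= n]
gggggnnnnAAA => gggggnnnnnAA   [A ::= n]
gggggnnnnnAA => gggggnnnnnnA   [A ::= n]
gggggnnnnnnA => gggggnnnnnnn   [A ::= n]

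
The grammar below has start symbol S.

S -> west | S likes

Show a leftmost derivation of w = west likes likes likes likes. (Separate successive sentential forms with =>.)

S => S likes => S likes likes => S likes likes likes => S likes likes likes likes => west likes likes likes likes

S => S likes   [S -> S likes]
S likes => S likes likes   [S -> S likes]
S likes likes => S likes likes likes   [S -> S likes]
S likes likes likes => S likes likes likes likes   [S -> S likes]
S likes likes likes likes => west likes likes likes likes   [S -> west]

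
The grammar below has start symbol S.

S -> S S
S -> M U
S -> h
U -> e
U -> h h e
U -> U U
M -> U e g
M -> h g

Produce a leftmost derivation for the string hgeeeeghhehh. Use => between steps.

S => SS => MUS => hgUS => hgeS => hgeSS => hgeSSS => hgeMUSS => hgeUegUSS => hgeUUegUSS => hgeeUegUSS => hgeeeegUSS => hgeeeeghheSS => hgeeeeghhehS => hgeeeeghhehh

S => SS   [S -> S S]
SS => MUS   [S -> M U]
MUS => hgUS   [M -> h g]
hgUS => hgeS   [U -> e]
hgeS => hgeSS   [S -> S S]
hgeSS => hgeSSS   [S -> S S]
hgeSSS => hgeMUSS   [S -> M U]
hgeMUSS => hgeUegUSS   [M -> U e g]
hgeUegUSS => hgeUUegUSS   [U -> U U]
hgeUUegUSS => hgeeUegUSS   [U -> e]
hgeeUegUSS => hgeeeegUSS   [U -> e]
hgeeeegUSS => hgeeeeghheSS   [U -> h h e]
hgeeeeghheSS => hgeeeeghhehS   [S -> h]
hgeeeeghhehS => hgeeeeghhehh   [S -> h]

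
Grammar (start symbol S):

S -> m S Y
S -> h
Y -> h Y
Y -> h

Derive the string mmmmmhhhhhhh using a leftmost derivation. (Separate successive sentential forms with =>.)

S => mSY   [S -> m S Y]
mSY => mmSYY   [S -> m S Y]
mmSYY => mmmSYYY   [S -> m S Y]
mmmSYYY => mmmmSYYYY   [S -> m S Y]
mmmmSYYYY => mmmmmSYYYYY   [S -> m S Y]
mmmmmSYYYYY => mmmmmhYYYYY   [S -> h]
mmmmmhYYYYY => mmmmmhhYYYYY   [Y -> h Y]
mmmmmhhYYYYY => mmmmmhhhYYYY   [Y -> h]
mmmmmhhhYYYY => mmmmmhhhhYYY   [Y -> h]
mmmmmhhhhYYY => mmmmmhhhhhYY   [Y -> h]
mmmmmhhhhhYY => mmmmmhhhhhhY   [Y -> h]
mmmmmhhhhhhY => mmmmmhhhhhhh   [Y -> h]

S => mSY => mmSYY => mmmSYYY => mmmmSYYYY => mmmmmSYYYYY => mmmmmhYYYYY => mmmmmhhYYYYY => mmmmmhhhYYYY => mmmmmhhhhYYY => mmmmmhhhhhYY => mmmmmhhhhhhY => mmmmmhhhhhhh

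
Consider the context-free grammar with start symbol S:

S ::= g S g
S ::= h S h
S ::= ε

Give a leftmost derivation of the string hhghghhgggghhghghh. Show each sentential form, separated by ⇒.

S ⇒ hSh   [S ::= h S h]
hSh ⇒ hhShh   [S ::= h S h]
hhShh ⇒ hhgSghh   [S ::= g S g]
hhgSghh ⇒ hhghShghh   [S ::= h S h]
hhghShghh ⇒ hhghgSghghh   [S ::= g S g]
hhghgSghghh ⇒ hhghghShghghh   [S ::= h S h]
hhghghShghghh ⇒ hhghghhShhghghh   [S ::= h S h]
hhghghhShhghghh ⇒ hhghghhgSghhghghh   [S ::= g S g]
hhghghhgSghhghghh ⇒ hhghghhggSgghhghghh   [S ::= g S g]
hhghghhggSgghhghghh ⇒ hhghghhgggghhghghh   [S ::= ε]

S ⇒ hSh ⇒ hhShh ⇒ hhgSghh ⇒ hhghShghh ⇒ hhghgSghghh ⇒ hhghghShghghh ⇒ hhghghhShhghghh ⇒ hhghghhgSghhghghh ⇒ hhghghhggSgghhghghh ⇒ hhghghhgggghhghghh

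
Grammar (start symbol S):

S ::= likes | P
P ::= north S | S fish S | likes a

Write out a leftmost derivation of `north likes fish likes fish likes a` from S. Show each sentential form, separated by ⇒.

S ⇒ P   [S ::= P]
P ⇒ S fish S   [P ::= S fish S]
S fish S ⇒ P fish S   [S ::= P]
P fish S ⇒ north S fish S   [P ::= north S]
north S fish S ⇒ north P fish S   [S ::= P]
north P fish S ⇒ north S fish S fish S   [P ::= S fish S]
north S fish S fish S ⇒ north likes fish S fish S   [S ::= likes]
north likes fish S fish S ⇒ north likes fish likes fish S   [S ::= likes]
north likes fish likes fish S ⇒ north likes fish likes fish P   [S ::= P]
north likes fish likes fish P ⇒ north likes fish likes fish likes a   [P ::= likes a]

S ⇒ P ⇒ S fish S ⇒ P fish S ⇒ north S fish S ⇒ north P fish S ⇒ north S fish S fish S ⇒ north likes fish S fish S ⇒ north likes fish likes fish S ⇒ north likes fish likes fish P ⇒ north likes fish likes fish likes a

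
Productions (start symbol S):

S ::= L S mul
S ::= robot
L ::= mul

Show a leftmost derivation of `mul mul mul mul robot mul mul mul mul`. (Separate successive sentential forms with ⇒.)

S ⇒ L S mul   [S ::= L S mul]
L S mul ⇒ mul S mul   [L ::= mul]
mul S mul ⇒ mul L S mul mul   [S ::= L S mul]
mul L S mul mul ⇒ mul mul S mul mul   [L ::= mul]
mul mul S mul mul ⇒ mul mul L S mul mul mul   [S ::= L S mul]
mul mul L S mul mul mul ⇒ mul mul mul S mul mul mul   [L ::= mul]
mul mul mul S mul mul mul ⇒ mul mul mul L S mul mul mul mul   [S ::= L S mul]
mul mul mul L S mul mul mul mul ⇒ mul mul mul mul S mul mul mul mul   [L ::= mul]
mul mul mul mul S mul mul mul mul ⇒ mul mul mul mul robot mul mul mul mul   [S ::= robot]

S ⇒ L S mul ⇒ mul S mul ⇒ mul L S mul mul ⇒ mul mul S mul mul ⇒ mul mul L S mul mul mul ⇒ mul mul mul S mul mul mul ⇒ mul mul mul L S mul mul mul mul ⇒ mul mul mul mul S mul mul mul mul ⇒ mul mul mul mul robot mul mul mul mul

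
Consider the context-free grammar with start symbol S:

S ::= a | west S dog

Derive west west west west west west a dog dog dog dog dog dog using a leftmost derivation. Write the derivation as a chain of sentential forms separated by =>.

S => west S dog   [S ::= west S dog]
west S dog => west west S dog dog   [S ::= west S dog]
west west S dog dog => west west west S dog dog dog   [S ::= west S dog]
west west west S dog dog dog => west west west west S dog dog dog dog   [S ::= west S dog]
west west west west S dog dog dog dog => west west west west west S dog dog dog dog dog   [S ::= west S dog]
west west west west west S dog dog dog dog dog => west west west west west west S dog dog dog dog dog dog   [S ::= west S dog]
west west west west west west S dog dog dog dog dog dog => west west west west west west a dog dog dog dog dog dog   [S ::= a]

S => west S dog => west west S dog dog => west west west S dog dog dog => west west west west S dog dog dog dog => west west west west west S dog dog dog dog dog => west west west west west west S dog dog dog dog dog dog => west west west west west west a dog dog dog dog dog dog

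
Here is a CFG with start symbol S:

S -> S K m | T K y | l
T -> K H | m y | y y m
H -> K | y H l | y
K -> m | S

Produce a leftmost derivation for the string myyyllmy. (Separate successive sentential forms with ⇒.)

S⇒TKy⇒KHKy⇒mHKy⇒myHlKy⇒myyHllKy⇒myyyllKy⇒myyyllmy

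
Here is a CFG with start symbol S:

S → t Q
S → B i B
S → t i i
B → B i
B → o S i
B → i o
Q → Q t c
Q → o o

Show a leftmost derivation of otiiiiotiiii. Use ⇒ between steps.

S ⇒ BiB ⇒ oSiiB ⇒ otiiiiB ⇒ otiiiiBi ⇒ otiiiioSii ⇒ otiiiiotiiii

S ⇒ BiB   [S → B i B]
BiB ⇒ oSiiB   [B → o S i]
oSiiB ⇒ otiiiiB   [S → t i i]
otiiiiB ⇒ otiiiiBi   [B → B i]
otiiiiBi ⇒ otiiiioSii   [B → o S i]
otiiiioSii ⇒ otiiiiotiiii   [S → t i i]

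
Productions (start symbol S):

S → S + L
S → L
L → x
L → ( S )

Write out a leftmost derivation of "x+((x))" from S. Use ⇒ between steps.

S ⇒ S+L   [S → S + L]
S+L ⇒ L+L   [S → L]
L+L ⇒ x+L   [L → x]
x+L ⇒ x+(S)   [L → ( S )]
x+(S) ⇒ x+(L)   [S → L]
x+(L) ⇒ x+((S))   [L → ( S )]
x+((S)) ⇒ x+((L))   [S → L]
x+((L)) ⇒ x+((x))   [L → x]

S⇒S+L⇒L+L⇒x+L⇒x+(S)⇒x+(L)⇒x+((S))⇒x+((L))⇒x+((x))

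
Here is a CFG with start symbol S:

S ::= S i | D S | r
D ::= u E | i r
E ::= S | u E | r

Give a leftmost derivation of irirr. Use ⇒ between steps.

S ⇒ DS   [S ::= D S]
DS ⇒ irS   [D ::= i r]
irS ⇒ irDS   [S ::= D S]
irDS ⇒ irirS   [D ::= i r]
irirS ⇒ irirr   [S ::= r]

S⇒DS⇒irS⇒irDS⇒irirS⇒irirr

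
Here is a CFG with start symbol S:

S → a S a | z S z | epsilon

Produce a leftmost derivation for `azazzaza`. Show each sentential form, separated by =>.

S=>aSa=>azSza=>azaSaza=>azazSzaza=>azazzaza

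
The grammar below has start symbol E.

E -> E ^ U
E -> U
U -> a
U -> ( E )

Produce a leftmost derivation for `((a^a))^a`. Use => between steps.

E => E^U => U^U => (E)^U => (U)^U => ((E))^U => ((E^U))^U => ((U^U))^U => ((a^U))^U => ((a^a))^U => ((a^a))^a

E => E^U   [E -> E ^ U]
E^U => U^U   [E -> U]
U^U => (E)^U   [U -> ( E )]
(E)^U => (U)^U   [E -> U]
(U)^U => ((E))^U   [U -> ( E )]
((E))^U => ((E^U))^U   [E -> E ^ U]
((E^U))^U => ((U^U))^U   [E -> U]
((U^U))^U => ((a^U))^U   [U -> a]
((a^U))^U => ((a^a))^U   [U -> a]
((a^a))^U => ((a^a))^a   [U -> a]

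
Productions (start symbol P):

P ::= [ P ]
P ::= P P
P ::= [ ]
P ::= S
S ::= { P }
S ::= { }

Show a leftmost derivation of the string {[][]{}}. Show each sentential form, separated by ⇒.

P⇒S⇒{P}⇒{PP}⇒{PPP}⇒{[]PP}⇒{[][]P}⇒{[][]S}⇒{[][]{}}

P ⇒ S   [P ::= S]
S ⇒ {P}   [S ::= { P }]
{P} ⇒ {PP}   [P ::= P P]
{PP} ⇒ {PPP}   [P ::= P P]
{PPP} ⇒ {[]PP}   [P ::= [ ]]
{[]PP} ⇒ {[][]P}   [P ::= [ ]]
{[][]P} ⇒ {[][]S}   [P ::= S]
{[][]S} ⇒ {[][]{}}   [S ::= { }]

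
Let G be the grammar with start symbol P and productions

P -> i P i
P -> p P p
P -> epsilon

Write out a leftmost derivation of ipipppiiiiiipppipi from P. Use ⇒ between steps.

P ⇒ iPi   [P -> i P i]
iPi ⇒ ipPpi   [P -> p P p]
ipPpi ⇒ ipiPipi   [P -> i P i]
ipiPipi ⇒ ipipPpipi   [P -> p P p]
ipipPpipi ⇒ ipippPppipi   [P -> p P p]
ipippPppipi ⇒ ipipppPpppipi   [P -> p P p]
ipipppPpppipi ⇒ ipipppiPipppipi   [P -> i P i]
ipipppiPipppipi ⇒ ipipppiiPiipppipi   [P -> i P i]
ipipppiiPiipppipi ⇒ ipipppiiiPiiipppipi   [P -> i P i]
ipipppiiiPiiipppipi ⇒ ipipppiiiiiipppipi   [P -> epsilon]

P ⇒ iPi ⇒ ipPpi ⇒ ipiPipi ⇒ ipipPpipi ⇒ ipippPppipi ⇒ ipipppPpppipi ⇒ ipipppiPipppipi ⇒ ipipppiiPiipppipi ⇒ ipipppiiiPiiipppipi ⇒ ipipppiiiiiipppipi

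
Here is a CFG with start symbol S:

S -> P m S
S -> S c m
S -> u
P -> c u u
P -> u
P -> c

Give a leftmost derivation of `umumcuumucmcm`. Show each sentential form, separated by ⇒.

S ⇒ PmS ⇒ umS ⇒ umPmS ⇒ umumS ⇒ umumScm ⇒ umumPmScm ⇒ umumcuumScm ⇒ umumcuumScmcm ⇒ umumcuumucmcm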